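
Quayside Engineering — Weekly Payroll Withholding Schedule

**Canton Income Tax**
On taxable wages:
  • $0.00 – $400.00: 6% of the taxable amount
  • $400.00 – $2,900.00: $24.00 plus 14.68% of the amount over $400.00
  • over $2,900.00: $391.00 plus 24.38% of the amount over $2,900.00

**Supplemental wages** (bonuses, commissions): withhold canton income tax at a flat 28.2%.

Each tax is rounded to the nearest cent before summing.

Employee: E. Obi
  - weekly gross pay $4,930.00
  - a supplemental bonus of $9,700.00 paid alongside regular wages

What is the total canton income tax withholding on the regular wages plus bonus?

$3,621.31

Canton Income Tax: taxable = $4,930.00
  $391.00 + 24.38% × ($4,930.00 − $2,900.00) = $391.00 + 24.38% × $2,030.00 = $885.91
Supplemental (28.2% flat on bonus): 28.2% × $9,700.00 = $2,735.40
Total canton income tax: $885.91 + $2,735.40 = $3,621.31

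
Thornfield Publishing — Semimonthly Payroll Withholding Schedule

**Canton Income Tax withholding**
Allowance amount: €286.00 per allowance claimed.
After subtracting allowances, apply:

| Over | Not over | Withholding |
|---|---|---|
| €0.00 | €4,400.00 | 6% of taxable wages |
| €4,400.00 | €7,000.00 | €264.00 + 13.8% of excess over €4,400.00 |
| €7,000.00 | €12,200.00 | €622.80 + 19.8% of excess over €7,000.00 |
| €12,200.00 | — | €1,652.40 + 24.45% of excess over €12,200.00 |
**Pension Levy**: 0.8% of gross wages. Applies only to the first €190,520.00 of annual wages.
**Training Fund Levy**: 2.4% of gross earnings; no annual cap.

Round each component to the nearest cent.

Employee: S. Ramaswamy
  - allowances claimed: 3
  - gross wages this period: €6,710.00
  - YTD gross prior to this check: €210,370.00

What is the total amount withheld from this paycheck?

€625.42

Canton Income Tax: taxable = €6,710.00 − 3×€286.00 = €5,852.00
  €264.00 + 13.8% × (€5,852.00 − €4,400.00) = €264.00 + 13.8% × €1,452.00 = €464.38
Pension Levy: YTD €210,370.00 ≥ cap €190,520.00 → €0.00
Training Fund Levy: 2.4% × €6,710.00 = €161.04
Total: €464.38 + €0.00 + €161.04 = €625.42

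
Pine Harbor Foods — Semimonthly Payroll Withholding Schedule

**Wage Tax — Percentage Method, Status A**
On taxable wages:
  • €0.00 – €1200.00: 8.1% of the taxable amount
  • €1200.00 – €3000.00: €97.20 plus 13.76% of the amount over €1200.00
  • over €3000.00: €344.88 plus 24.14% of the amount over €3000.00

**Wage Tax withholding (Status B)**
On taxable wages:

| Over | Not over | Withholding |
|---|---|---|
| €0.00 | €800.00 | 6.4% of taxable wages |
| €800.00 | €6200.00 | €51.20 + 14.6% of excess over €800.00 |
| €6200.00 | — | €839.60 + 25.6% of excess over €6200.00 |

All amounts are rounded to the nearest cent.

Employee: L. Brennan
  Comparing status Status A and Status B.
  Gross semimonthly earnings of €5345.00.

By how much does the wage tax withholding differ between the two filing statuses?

€196.19

Wage Tax (Status A): taxable = €5345.00
  €344.88 + 24.14% × (€5345.00 − €3000.00) = €344.88 + 24.14% × €2345.00 = €910.96
Wage Tax (Status B): taxable = €5345.00
  €51.20 + 14.6% × (€5345.00 − €800.00) = €51.20 + 14.6% × €4545.00 = €714.77
Difference: |€910.96 − €714.77| = €196.19 (higher under Status A)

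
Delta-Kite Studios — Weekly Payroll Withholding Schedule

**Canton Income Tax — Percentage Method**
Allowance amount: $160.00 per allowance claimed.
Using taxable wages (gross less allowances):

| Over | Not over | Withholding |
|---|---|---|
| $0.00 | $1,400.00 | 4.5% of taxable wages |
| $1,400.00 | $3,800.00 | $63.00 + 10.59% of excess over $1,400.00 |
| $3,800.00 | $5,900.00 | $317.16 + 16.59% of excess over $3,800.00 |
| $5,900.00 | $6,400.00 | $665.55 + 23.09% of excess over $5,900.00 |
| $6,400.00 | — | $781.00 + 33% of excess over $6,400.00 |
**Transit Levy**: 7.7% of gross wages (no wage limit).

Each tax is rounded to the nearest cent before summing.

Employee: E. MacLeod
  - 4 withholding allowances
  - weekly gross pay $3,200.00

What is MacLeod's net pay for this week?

$2,767.76

Canton Income Tax: taxable = $3,200.00 − 4×$160.00 = $2,560.00
  $63.00 + 10.59% × ($2,560.00 − $1,400.00) = $63.00 + 10.59% × $1,160.00 = $185.84
Transit Levy: 7.7% × $3,200.00 = $246.40
Total withheld: $185.84 + $246.40 = $432.24
Net pay: $3,200.00 − $432.24 = $2,767.76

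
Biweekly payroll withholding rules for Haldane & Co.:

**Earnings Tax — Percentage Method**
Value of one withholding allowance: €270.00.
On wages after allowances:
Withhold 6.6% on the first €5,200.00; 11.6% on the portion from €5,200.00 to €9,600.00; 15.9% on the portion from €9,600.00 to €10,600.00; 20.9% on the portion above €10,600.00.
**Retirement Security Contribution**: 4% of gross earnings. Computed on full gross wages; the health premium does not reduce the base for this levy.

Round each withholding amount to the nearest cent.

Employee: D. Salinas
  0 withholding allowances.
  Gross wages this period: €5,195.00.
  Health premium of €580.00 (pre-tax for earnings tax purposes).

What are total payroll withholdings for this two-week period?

€512.39

Earnings Tax: taxable = €5,195.00 − €580.00 = €4,615.00
  6.6% × €4,615.00 = €304.59
Retirement Security Contribution: 4% × €5,195.00 = €207.80
Total: €304.59 + €207.80 = €512.39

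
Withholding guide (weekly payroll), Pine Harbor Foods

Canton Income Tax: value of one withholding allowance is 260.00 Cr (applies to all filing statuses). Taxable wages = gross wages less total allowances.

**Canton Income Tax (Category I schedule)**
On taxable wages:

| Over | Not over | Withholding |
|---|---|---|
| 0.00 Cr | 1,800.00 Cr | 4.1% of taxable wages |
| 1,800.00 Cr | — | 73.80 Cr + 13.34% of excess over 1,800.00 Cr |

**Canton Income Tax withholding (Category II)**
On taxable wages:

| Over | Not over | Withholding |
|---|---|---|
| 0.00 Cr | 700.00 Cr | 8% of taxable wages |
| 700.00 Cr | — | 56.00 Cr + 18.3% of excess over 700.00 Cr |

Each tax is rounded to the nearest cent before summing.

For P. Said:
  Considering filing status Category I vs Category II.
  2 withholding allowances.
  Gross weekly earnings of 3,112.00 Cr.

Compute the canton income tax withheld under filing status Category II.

Canton Income Tax (Category II): taxable = 3,112.00 Cr − 2×260.00 Cr = 2,592.00 Cr
  56.00 Cr + 18.3% × (2,592.00 Cr − 700.00 Cr) = 56.00 Cr + 18.3% × 1,892.00 Cr = 402.24 Cr

402.24 Cr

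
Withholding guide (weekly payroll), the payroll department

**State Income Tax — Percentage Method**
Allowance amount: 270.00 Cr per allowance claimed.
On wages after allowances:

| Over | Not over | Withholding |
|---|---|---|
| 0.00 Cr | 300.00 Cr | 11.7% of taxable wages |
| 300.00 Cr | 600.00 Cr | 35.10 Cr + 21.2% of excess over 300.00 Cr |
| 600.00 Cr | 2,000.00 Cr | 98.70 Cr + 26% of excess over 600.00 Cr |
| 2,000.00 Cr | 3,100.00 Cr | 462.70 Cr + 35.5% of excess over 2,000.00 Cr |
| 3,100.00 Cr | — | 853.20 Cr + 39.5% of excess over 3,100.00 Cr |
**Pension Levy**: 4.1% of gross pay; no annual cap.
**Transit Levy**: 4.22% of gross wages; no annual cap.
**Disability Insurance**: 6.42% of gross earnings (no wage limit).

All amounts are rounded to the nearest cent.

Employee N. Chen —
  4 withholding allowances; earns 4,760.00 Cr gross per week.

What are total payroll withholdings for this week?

1,783.92 Cr

State Income Tax: taxable = 4,760.00 Cr − 4×270.00 Cr = 3,680.00 Cr
  853.20 Cr + 39.5% × (3,680.00 Cr − 3,100.00 Cr) = 853.20 Cr + 39.5% × 580.00 Cr = 1,082.30 Cr
Pension Levy: 4.1% × 4,760.00 Cr = 195.16 Cr
Transit Levy: 4.22% × 4,760.00 Cr = 200.87 Cr
Disability Insurance: 6.42% × 4,760.00 Cr = 305.59 Cr
Total: 1,082.30 Cr + 195.16 Cr + 200.87 Cr + 305.59 Cr = 1,783.92 Cr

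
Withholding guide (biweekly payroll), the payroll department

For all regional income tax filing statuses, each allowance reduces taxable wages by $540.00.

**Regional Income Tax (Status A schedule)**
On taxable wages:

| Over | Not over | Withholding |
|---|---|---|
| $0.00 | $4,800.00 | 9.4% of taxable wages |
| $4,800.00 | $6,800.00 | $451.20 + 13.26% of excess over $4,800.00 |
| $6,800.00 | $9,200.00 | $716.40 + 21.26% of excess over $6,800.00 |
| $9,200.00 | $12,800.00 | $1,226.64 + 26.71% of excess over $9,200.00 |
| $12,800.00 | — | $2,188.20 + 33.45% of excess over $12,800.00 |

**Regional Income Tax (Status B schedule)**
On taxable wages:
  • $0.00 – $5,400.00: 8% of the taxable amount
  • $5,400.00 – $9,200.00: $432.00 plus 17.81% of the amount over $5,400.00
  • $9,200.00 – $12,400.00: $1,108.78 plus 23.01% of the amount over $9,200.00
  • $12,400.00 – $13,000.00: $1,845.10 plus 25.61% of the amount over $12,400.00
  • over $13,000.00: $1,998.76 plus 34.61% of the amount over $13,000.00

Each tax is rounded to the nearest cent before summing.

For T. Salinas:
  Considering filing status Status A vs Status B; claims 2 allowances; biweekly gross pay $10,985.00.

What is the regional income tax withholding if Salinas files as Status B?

Regional Income Tax (Status B): taxable = $10,985.00 − 2×$540.00 = $9,905.00
  $1,108.78 + 23.01% × ($9,905.00 − $9,200.00) = $1,108.78 + 23.01% × $705.00 = $1,271.00

$1,271.00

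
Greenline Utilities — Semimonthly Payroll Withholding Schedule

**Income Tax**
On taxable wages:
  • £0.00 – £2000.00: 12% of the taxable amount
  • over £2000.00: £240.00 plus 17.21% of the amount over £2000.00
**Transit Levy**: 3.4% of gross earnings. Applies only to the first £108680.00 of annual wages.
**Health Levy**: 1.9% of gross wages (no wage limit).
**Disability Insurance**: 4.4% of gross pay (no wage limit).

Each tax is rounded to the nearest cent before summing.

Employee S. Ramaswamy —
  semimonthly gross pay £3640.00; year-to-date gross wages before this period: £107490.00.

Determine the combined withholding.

Income Tax: taxable = £3640.00
  £240.00 + 17.21% × (£3640.00 − £2000.00) = £240.00 + 17.21% × £1640.00 = £522.24
Transit Levy: cap £108680.00 − YTD £107490.00 = £1190.00 subject; 3.4% × £1190.00 = £40.46
Health Levy: 1.9% × £3640.00 = £69.16
Disability Insurance: 4.4% × £3640.00 = £160.16
Total: £522.24 + £40.46 + £69.16 + £160.16 = £792.02

£792.02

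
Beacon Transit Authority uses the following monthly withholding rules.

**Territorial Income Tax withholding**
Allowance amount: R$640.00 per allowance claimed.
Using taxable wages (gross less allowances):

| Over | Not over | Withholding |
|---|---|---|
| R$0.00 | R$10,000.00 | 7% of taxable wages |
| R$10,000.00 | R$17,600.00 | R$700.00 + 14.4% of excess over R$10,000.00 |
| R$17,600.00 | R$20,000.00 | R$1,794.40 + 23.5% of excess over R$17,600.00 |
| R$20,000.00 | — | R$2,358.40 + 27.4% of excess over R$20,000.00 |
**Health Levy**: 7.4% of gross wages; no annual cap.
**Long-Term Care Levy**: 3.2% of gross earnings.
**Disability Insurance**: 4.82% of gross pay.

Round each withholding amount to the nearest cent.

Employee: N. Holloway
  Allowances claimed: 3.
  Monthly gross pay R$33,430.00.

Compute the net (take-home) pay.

R$22,762.95

Territorial Income Tax: taxable = R$33,430.00 − 3×R$640.00 = R$31,510.00
  R$2,358.40 + 27.4% × (R$31,510.00 − R$20,000.00) = R$2,358.40 + 27.4% × R$11,510.00 = R$5,512.14
Health Levy: 7.4% × R$33,430.00 = R$2,473.82
Long-Term Care Levy: 3.2% × R$33,430.00 = R$1,069.76
Disability Insurance: 4.82% × R$33,430.00 = R$1,611.33
Total withheld: R$5,512.14 + R$2,473.82 + R$1,069.76 + R$1,611.33 = R$10,667.05
Net pay: R$33,430.00 − R$10,667.05 = R$22,762.95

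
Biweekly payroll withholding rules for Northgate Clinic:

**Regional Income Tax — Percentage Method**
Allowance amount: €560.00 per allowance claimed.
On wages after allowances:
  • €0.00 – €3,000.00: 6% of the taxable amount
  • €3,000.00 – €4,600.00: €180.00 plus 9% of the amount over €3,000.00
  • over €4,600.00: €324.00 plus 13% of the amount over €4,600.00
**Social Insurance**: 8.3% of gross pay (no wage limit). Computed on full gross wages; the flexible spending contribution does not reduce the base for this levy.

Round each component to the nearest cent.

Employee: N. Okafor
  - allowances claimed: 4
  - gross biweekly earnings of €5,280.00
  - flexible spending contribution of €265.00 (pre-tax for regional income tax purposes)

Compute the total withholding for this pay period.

Regional Income Tax: taxable = €5,280.00 − €265.00 − 4×€560.00 = €2,775.00
  6% × €2,775.00 = €166.50
Social Insurance: 8.3% × €5,280.00 = €438.24
Total: €166.50 + €438.24 = €604.74

€604.74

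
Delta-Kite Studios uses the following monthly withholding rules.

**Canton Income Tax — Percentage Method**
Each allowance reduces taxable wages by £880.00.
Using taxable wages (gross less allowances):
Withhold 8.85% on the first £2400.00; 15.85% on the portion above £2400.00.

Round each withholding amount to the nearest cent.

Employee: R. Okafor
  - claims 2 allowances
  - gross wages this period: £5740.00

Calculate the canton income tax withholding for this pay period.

£462.83

Canton Income Tax: taxable = £5740.00 − 2×£880.00 = £3980.00
  £212.40 + 15.85% × (£3980.00 − £2400.00) = £212.40 + 15.85% × £1580.00 = £462.83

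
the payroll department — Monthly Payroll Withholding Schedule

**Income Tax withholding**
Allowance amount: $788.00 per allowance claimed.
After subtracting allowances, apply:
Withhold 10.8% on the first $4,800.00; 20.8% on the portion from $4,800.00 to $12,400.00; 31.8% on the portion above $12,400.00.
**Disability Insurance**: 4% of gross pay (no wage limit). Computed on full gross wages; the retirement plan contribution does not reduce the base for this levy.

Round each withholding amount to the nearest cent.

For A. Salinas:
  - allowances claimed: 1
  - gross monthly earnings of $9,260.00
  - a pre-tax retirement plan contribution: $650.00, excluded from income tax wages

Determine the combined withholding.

Income Tax: taxable = $9,260.00 − $650.00 − 1×$788.00 = $7,822.00
  $518.40 + 20.8% × ($7,822.00 − $4,800.00) = $518.40 + 20.8% × $3,022.00 = $1,146.98
Disability Insurance: 4% × $9,260.00 = $370.40
Total: $1,146.98 + $370.40 = $1,517.38

$1,517.38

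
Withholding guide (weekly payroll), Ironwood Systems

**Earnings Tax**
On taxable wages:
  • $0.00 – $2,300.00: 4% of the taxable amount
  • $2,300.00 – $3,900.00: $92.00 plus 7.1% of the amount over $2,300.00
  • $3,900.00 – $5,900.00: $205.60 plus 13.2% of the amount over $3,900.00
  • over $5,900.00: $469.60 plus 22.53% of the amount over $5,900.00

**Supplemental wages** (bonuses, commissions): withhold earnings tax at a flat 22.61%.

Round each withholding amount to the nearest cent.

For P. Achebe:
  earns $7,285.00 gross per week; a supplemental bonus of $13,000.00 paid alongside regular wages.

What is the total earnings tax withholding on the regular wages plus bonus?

$3,720.94

Earnings Tax: taxable = $7,285.00
  $469.60 + 22.53% × ($7,285.00 − $5,900.00) = $469.60 + 22.53% × $1,385.00 = $781.64
Supplemental (22.61% flat on bonus): 22.61% × $13,000.00 = $2,939.30
Total earnings tax: $781.64 + $2,939.30 = $3,720.94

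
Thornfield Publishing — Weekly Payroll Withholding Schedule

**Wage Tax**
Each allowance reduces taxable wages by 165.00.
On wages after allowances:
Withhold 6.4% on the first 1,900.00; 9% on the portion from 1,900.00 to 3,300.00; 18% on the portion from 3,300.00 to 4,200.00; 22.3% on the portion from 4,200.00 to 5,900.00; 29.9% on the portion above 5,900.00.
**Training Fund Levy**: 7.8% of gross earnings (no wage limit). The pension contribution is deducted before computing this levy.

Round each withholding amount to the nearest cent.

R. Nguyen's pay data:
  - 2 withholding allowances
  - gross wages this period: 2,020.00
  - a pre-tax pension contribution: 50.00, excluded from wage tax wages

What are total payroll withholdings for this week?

Wage Tax: taxable = 2,020.00 − 50.00 − 2×165.00 = 1,640.00
  6.4% × 1,640.00 = 104.96
Training Fund Levy: 7.8% × 1,970.00 = 153.66
Total: 104.96 + 153.66 = 258.62

258.62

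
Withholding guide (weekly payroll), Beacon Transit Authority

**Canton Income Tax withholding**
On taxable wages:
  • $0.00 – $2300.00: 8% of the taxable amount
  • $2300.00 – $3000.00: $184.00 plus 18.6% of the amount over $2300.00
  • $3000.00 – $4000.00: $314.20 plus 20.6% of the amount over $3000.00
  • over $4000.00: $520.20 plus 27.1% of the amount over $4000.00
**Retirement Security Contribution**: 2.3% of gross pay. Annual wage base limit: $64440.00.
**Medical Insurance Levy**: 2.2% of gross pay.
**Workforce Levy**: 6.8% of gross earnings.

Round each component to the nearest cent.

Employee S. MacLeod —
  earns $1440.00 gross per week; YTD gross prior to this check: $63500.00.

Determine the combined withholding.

$266.42

Canton Income Tax: taxable = $1440.00
  8% × $1440.00 = $115.20
Retirement Security Contribution: cap $64440.00 − YTD $63500.00 = $940.00 subject; 2.3% × $940.00 = $21.62
Medical Insurance Levy: 2.2% × $1440.00 = $31.68
Workforce Levy: 6.8% × $1440.00 = $97.92
Total: $115.20 + $21.62 + $31.68 + $97.92 = $266.42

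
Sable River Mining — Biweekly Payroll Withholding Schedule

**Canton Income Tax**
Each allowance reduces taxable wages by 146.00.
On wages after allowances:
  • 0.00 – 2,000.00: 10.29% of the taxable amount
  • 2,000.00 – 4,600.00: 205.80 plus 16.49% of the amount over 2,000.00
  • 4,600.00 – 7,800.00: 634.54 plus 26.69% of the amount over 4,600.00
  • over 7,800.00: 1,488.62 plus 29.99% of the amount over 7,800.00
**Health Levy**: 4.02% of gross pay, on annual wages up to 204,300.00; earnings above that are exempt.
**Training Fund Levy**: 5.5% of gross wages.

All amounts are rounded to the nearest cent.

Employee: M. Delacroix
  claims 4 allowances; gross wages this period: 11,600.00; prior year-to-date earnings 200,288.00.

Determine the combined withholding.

Canton Income Tax: taxable = 11,600.00 − 4×146.00 = 11,016.00
  1,488.62 + 29.99% × (11,016.00 − 7,800.00) = 1,488.62 + 29.99% × 3,216.00 = 2,453.10
Health Levy: cap 204,300.00 − YTD 200,288.00 = 4,012.00 subject; 4.02% × 4,012.00 = 161.28
Training Fund Levy: 5.5% × 11,600.00 = 638.00
Total: 2,453.10 + 161.28 + 638.00 = 3,252.38

3,252.38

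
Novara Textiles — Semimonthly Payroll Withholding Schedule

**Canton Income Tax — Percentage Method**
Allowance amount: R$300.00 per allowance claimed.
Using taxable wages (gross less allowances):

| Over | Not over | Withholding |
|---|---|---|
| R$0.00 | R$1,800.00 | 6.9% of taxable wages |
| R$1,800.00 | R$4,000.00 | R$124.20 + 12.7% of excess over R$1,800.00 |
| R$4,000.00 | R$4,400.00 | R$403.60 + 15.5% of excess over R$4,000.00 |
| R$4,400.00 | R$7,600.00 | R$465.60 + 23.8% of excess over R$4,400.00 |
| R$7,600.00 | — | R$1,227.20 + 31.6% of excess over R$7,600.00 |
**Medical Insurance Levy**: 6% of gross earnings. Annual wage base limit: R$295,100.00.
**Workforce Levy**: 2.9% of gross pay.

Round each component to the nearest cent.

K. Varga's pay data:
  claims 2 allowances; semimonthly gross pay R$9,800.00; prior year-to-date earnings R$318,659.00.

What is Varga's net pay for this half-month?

R$7,783.00

Canton Income Tax: taxable = R$9,800.00 − 2×R$300.00 = R$9,200.00
  R$1,227.20 + 31.6% × (R$9,200.00 − R$7,600.00) = R$1,227.20 + 31.6% × R$1,600.00 = R$1,732.80
Medical Insurance Levy: YTD R$318,659.00 ≥ cap R$295,100.00 → R$0.00
Workforce Levy: 2.9% × R$9,800.00 = R$284.20
Total withheld: R$1,732.80 + R$0.00 + R$284.20 = R$2,017.00
Net pay: R$9,800.00 − R$2,017.00 = R$7,783.00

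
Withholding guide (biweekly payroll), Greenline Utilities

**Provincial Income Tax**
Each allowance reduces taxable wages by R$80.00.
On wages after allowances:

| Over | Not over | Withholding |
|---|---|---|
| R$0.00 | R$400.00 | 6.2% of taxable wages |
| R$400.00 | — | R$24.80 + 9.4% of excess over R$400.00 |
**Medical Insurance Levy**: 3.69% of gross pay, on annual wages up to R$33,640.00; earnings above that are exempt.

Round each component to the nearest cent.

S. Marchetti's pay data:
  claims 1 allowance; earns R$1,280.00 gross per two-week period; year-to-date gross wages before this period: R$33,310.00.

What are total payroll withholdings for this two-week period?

Provincial Income Tax: taxable = R$1,280.00 − 1×R$80.00 = R$1,200.00
  R$24.80 + 9.4% × (R$1,200.00 − R$400.00) = R$24.80 + 9.4% × R$800.00 = R$100.00
Medical Insurance Levy: cap R$33,640.00 − YTD R$33,310.00 = R$330.00 subject; 3.69% × R$330.00 = R$12.18
Total: R$100.00 + R$12.18 = R$112.18

R$112.18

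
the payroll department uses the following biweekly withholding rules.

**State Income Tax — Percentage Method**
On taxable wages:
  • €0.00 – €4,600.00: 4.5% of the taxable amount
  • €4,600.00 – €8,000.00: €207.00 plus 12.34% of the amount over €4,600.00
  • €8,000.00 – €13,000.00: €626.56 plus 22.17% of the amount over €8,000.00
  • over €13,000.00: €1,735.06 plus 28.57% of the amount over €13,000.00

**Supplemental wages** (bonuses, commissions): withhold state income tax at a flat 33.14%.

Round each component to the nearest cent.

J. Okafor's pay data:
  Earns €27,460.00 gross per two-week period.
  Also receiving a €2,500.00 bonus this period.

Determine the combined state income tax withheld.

€6,694.78

State Income Tax: taxable = €27,460.00
  €1,735.06 + 28.57% × (€27,460.00 − €13,000.00) = €1,735.06 + 28.57% × €14,460.00 = €5,866.28
Supplemental (33.14% flat on bonus): 33.14% × €2,500.00 = €828.50
Total state income tax: €5,866.28 + €828.50 = €6,694.78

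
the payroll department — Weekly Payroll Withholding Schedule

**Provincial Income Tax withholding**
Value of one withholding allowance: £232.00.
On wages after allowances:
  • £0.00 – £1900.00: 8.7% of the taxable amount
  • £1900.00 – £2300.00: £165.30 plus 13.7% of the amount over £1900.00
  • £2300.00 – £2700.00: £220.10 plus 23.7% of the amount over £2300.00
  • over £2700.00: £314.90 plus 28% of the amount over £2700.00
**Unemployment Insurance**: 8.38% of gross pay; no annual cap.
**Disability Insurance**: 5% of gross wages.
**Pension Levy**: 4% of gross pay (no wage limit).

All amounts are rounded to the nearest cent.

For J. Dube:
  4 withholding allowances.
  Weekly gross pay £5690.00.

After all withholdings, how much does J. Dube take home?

£3808.82

Provincial Income Tax: taxable = £5690.00 − 4×£232.00 = £4762.00
  £314.90 + 28% × (£4762.00 − £2700.00) = £314.90 + 28% × £2062.00 = £892.26
Unemployment Insurance: 8.38% × £5690.00 = £476.82
Disability Insurance: 5% × £5690.00 = £284.50
Pension Levy: 4% × £5690.00 = £227.60
Total withheld: £892.26 + £476.82 + £284.50 + £227.60 = £1881.18
Net pay: £5690.00 − £1881.18 = £3808.82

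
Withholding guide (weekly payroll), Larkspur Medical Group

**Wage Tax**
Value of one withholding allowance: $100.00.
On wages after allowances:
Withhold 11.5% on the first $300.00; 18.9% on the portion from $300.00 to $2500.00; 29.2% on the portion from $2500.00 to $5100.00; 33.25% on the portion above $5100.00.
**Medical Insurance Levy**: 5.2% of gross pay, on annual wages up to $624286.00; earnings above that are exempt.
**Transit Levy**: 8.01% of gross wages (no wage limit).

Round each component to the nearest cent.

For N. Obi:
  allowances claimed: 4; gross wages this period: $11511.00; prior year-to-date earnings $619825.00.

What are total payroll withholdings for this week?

$4362.16

Wage Tax: taxable = $11511.00 − 4×$100.00 = $11111.00
  $1209.50 + 33.25% × ($11111.00 − $5100.00) = $1209.50 + 33.25% × $6011.00 = $3208.16
Medical Insurance Levy: cap $624286.00 − YTD $619825.00 = $4461.00 subject; 5.2% × $4461.00 = $231.97
Transit Levy: 8.01% × $11511.00 = $922.03
Total: $3208.16 + $231.97 + $922.03 = $4362.16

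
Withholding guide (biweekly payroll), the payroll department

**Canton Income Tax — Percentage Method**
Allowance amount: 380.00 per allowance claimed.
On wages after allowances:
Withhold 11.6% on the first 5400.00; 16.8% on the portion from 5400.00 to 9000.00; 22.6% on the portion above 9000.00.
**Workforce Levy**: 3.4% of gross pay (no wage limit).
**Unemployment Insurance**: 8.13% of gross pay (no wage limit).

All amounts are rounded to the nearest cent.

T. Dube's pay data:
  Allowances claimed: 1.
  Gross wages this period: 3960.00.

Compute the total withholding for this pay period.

871.87

Canton Income Tax: taxable = 3960.00 − 1×380.00 = 3580.00
  11.6% × 3580.00 = 415.28
Workforce Levy: 3.4% × 3960.00 = 134.64
Unemployment Insurance: 8.13% × 3960.00 = 321.95
Total: 415.28 + 134.64 + 321.95 = 871.87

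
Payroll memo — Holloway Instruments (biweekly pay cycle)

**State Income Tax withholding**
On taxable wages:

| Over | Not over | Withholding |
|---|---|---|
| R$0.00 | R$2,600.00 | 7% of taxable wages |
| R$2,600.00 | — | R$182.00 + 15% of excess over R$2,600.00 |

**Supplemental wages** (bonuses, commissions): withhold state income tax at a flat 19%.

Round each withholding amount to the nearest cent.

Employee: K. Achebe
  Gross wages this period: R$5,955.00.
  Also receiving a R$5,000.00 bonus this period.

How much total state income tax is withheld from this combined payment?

R$1,635.25

State Income Tax: taxable = R$5,955.00
  R$182.00 + 15% × (R$5,955.00 − R$2,600.00) = R$182.00 + 15% × R$3,355.00 = R$685.25
Supplemental (19% flat on bonus): 19% × R$5,000.00 = R$950.00
Total state income tax: R$685.25 + R$950.00 = R$1,635.25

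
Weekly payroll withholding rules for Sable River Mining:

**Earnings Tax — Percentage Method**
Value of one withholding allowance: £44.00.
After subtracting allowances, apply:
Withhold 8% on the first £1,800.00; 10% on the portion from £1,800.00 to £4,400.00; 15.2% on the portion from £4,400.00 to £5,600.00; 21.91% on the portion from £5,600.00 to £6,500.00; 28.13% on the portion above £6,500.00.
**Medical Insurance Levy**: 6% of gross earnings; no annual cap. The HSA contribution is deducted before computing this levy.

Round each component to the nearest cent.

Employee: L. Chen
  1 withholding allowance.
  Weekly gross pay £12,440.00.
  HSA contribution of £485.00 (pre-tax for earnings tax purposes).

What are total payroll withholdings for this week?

£3,023.00

Earnings Tax: taxable = £12,440.00 − £485.00 − 1×£44.00 = £11,911.00
  £783.59 + 28.13% × (£11,911.00 − £6,500.00) = £783.59 + 28.13% × £5,411.00 = £2,305.70
Medical Insurance Levy: 6% × £11,955.00 = £717.30
Total: £2,305.70 + £717.30 = £3,023.00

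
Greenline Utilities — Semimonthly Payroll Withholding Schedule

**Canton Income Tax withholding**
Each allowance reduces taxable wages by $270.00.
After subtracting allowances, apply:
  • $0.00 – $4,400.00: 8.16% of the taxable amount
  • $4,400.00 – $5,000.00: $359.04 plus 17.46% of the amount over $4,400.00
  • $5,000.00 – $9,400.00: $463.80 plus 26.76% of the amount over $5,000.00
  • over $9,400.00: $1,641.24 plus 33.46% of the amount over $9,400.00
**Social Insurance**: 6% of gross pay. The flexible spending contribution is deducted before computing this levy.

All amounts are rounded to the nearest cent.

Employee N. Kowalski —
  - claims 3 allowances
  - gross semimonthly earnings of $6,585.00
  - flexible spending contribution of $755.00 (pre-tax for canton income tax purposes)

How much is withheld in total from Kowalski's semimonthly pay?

Canton Income Tax: taxable = $6,585.00 − $755.00 − 3×$270.00 = $5,020.00
  $463.80 + 26.76% × ($5,020.00 − $5,000.00) = $463.80 + 26.76% × $20.00 = $469.15
Social Insurance: 6% × $5,830.00 = $349.80
Total: $469.15 + $349.80 = $818.95

$818.95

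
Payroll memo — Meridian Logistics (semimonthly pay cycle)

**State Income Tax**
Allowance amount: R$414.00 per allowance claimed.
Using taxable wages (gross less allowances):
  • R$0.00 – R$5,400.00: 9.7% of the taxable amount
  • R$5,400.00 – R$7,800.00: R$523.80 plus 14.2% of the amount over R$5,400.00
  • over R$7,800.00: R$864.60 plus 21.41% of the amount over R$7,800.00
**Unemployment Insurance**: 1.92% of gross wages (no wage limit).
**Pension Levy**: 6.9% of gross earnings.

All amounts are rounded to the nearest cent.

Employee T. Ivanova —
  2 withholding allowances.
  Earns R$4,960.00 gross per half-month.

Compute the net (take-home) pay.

State Income Tax: taxable = R$4,960.00 − 2×R$414.00 = R$4,132.00
  9.7% × R$4,132.00 = R$400.80
Unemployment Insurance: 1.92% × R$4,960.00 = R$95.23
Pension Levy: 6.9% × R$4,960.00 = R$342.24
Total withheld: R$400.80 + R$95.23 + R$342.24 = R$838.27
Net pay: R$4,960.00 − R$838.27 = R$4,121.73

R$4,121.73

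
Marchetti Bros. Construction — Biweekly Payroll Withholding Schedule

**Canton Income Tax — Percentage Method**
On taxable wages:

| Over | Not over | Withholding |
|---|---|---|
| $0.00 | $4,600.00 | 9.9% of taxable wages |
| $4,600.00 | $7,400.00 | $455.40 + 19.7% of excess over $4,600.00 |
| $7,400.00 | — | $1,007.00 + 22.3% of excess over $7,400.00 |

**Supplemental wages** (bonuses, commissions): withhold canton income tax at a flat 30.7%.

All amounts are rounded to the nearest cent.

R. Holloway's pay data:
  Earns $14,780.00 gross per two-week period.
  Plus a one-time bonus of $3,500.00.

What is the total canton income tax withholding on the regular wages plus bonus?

$3,727.24

Canton Income Tax: taxable = $14,780.00
  $1,007.00 + 22.3% × ($14,780.00 − $7,400.00) = $1,007.00 + 22.3% × $7,380.00 = $2,652.74
Supplemental (30.7% flat on bonus): 30.7% × $3,500.00 = $1,074.50
Total canton income tax: $2,652.74 + $1,074.50 = $3,727.24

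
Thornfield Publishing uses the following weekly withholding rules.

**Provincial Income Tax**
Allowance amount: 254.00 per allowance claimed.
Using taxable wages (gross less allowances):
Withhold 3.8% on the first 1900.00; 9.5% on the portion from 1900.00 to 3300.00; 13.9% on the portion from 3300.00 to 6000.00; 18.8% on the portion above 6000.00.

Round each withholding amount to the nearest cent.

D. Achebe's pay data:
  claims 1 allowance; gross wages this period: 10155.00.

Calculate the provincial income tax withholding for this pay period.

1313.89

Provincial Income Tax: taxable = 10155.00 − 1×254.00 = 9901.00
  580.50 + 18.8% × (9901.00 − 6000.00) = 580.50 + 18.8% × 3901.00 = 1313.89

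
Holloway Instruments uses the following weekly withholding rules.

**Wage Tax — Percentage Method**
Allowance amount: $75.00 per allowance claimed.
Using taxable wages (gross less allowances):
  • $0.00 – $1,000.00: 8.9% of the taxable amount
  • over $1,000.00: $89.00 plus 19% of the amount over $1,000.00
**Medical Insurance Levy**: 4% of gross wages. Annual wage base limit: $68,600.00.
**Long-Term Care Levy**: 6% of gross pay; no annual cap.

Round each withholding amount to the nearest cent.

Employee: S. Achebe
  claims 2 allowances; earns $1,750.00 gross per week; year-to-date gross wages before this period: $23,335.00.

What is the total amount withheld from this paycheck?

Wage Tax: taxable = $1,750.00 − 2×$75.00 = $1,600.00
  $89.00 + 19% × ($1,600.00 − $1,000.00) = $89.00 + 19% × $600.00 = $203.00
Medical Insurance Levy: 4% × $1,750.00 = $70.00
Long-Term Care Levy: 6% × $1,750.00 = $105.00
Total: $203.00 + $70.00 + $105.00 = $378.00

$378.00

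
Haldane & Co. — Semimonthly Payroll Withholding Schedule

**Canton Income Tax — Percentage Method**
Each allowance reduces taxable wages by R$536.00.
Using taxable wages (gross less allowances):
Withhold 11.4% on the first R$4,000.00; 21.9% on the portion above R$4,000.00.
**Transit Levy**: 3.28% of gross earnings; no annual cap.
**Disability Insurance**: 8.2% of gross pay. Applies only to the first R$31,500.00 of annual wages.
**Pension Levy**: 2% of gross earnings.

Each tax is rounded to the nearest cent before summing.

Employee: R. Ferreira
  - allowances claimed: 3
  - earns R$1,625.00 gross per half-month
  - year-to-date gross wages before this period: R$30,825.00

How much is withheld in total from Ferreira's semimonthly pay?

Canton Income Tax: taxable = R$1,625.00 − 3×R$536.00 = R$17.00
  11.4% × R$17.00 = R$1.94
Transit Levy: 3.28% × R$1,625.00 = R$53.30
Disability Insurance: cap R$31,500.00 − YTD R$30,825.00 = R$675.00 subject; 8.2% × R$675.00 = R$55.35
Pension Levy: 2% × R$1,625.00 = R$32.50
Total: R$1.94 + R$53.30 + R$55.35 + R$32.50 = R$143.09

R$143.09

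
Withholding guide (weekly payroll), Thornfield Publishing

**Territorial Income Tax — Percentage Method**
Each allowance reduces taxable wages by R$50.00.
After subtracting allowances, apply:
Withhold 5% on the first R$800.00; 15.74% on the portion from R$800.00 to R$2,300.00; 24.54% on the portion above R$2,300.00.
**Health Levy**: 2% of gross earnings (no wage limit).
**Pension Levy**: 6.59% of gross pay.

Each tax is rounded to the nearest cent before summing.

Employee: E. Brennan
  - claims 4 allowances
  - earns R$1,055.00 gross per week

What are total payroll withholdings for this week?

R$139.28

Territorial Income Tax: taxable = R$1,055.00 − 4×R$50.00 = R$855.00
  R$40.00 + 15.74% × (R$855.00 − R$800.00) = R$40.00 + 15.74% × R$55.00 = R$48.66
Health Levy: 2% × R$1,055.00 = R$21.10
Pension Levy: 6.59% × R$1,055.00 = R$69.52
Total: R$48.66 + R$21.10 + R$69.52 = R$139.28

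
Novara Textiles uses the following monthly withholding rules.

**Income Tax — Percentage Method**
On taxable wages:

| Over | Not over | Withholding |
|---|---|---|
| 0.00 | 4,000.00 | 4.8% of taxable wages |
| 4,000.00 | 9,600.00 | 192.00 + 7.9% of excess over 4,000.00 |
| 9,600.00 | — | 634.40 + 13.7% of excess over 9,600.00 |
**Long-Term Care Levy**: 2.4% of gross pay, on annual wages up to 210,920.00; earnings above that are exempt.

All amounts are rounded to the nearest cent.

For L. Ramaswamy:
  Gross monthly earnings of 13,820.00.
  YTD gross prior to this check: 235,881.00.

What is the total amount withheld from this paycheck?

1,212.54

Income Tax: taxable = 13,820.00
  634.40 + 13.7% × (13,820.00 − 9,600.00) = 634.40 + 13.7% × 4,220.00 = 1,212.54
Long-Term Care Levy: YTD 235,881.00 ≥ cap 210,920.00 → 0.00
Total: 1,212.54 + 0.00 = 1,212.54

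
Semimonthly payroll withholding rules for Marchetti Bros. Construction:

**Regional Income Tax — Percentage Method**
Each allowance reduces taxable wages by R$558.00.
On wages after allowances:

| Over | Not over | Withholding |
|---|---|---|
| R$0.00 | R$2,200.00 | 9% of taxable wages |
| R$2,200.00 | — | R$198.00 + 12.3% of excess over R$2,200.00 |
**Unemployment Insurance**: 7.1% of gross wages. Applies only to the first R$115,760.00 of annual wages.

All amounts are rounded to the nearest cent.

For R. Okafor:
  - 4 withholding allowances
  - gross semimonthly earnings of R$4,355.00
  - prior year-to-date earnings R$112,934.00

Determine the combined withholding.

R$391.72

Regional Income Tax: taxable = R$4,355.00 − 4×R$558.00 = R$2,123.00
  9% × R$2,123.00 = R$191.07
Unemployment Insurance: cap R$115,760.00 − YTD R$112,934.00 = R$2,826.00 subject; 7.1% × R$2,826.00 = R$200.65
Total: R$191.07 + R$200.65 = R$391.72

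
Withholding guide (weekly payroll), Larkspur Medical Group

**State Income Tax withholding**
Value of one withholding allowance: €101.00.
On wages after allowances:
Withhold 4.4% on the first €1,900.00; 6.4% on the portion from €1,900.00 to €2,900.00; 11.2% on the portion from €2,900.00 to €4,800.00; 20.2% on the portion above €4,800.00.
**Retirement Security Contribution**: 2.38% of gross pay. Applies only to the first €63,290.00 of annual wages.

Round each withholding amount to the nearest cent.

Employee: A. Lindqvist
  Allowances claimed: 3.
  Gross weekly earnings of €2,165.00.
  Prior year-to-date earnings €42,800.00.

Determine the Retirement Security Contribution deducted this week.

Retirement Security Contribution: 2.38% × €2,165.00 = €51.53

€51.53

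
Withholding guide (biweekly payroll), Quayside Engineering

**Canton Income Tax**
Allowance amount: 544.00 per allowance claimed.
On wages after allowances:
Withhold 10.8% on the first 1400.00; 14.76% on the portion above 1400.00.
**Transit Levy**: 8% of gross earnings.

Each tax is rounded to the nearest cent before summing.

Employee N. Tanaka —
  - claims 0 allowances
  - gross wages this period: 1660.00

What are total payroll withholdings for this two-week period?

322.38

Canton Income Tax: taxable = 1660.00
  151.20 + 14.76% × (1660.00 − 1400.00) = 151.20 + 14.76% × 260.00 = 189.58
Transit Levy: 8% × 1660.00 = 132.80
Total: 189.58 + 132.80 = 322.38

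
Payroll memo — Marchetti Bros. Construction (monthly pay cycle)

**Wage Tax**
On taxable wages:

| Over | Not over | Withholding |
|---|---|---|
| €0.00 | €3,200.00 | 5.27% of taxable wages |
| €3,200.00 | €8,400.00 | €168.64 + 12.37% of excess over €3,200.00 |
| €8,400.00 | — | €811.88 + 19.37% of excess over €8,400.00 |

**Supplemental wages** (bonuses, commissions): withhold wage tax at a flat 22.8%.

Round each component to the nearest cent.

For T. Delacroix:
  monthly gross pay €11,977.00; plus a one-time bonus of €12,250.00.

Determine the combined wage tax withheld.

Wage Tax: taxable = €11,977.00
  €811.88 + 19.37% × (€11,977.00 − €8,400.00) = €811.88 + 19.37% × €3,577.00 = €1,504.74
Supplemental (22.8% flat on bonus): 22.8% × €12,250.00 = €2,793.00
Total wage tax: €1,504.74 + €2,793.00 = €4,297.74

€4,297.74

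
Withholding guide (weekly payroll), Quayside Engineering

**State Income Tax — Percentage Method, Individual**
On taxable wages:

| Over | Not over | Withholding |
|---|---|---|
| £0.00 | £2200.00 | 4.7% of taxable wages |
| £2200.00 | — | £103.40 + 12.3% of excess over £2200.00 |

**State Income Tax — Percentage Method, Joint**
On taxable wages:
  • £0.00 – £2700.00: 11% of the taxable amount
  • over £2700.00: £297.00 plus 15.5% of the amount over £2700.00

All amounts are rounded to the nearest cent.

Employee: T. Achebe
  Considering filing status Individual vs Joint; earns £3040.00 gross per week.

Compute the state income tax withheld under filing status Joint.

£349.70

State Income Tax (Joint): taxable = £3040.00
  £297.00 + 15.5% × (£3040.00 − £2700.00) = £297.00 + 15.5% × £340.00 = £349.70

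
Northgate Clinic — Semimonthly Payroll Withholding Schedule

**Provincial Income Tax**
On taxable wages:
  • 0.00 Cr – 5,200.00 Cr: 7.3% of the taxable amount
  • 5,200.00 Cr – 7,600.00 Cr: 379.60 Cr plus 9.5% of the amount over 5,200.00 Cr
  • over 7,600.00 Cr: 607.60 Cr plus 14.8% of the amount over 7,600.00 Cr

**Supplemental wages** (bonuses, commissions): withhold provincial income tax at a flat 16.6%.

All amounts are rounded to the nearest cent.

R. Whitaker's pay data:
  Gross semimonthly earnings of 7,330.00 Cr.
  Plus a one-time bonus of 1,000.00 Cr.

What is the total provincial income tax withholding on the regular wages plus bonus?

747.95 Cr

Provincial Income Tax: taxable = 7,330.00 Cr
  379.60 Cr + 9.5% × (7,330.00 Cr − 5,200.00 Cr) = 379.60 Cr + 9.5% × 2,130.00 Cr = 581.95 Cr
Supplemental (16.6% flat on bonus): 16.6% × 1,000.00 Cr = 166.00 Cr
Total provincial income tax: 581.95 Cr + 166.00 Cr = 747.95 Cr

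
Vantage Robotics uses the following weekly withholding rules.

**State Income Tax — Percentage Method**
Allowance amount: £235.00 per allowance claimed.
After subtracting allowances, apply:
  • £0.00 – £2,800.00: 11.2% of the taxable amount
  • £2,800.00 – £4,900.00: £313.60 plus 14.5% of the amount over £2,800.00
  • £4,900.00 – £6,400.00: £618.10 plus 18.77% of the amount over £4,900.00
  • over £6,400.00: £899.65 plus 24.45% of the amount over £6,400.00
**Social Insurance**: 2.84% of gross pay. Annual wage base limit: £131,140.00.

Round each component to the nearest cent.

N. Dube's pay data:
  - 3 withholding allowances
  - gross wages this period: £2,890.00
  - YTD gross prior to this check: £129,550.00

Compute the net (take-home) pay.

£2,600.12

State Income Tax: taxable = £2,890.00 − 3×£235.00 = £2,185.00
  11.2% × £2,185.00 = £244.72
Social Insurance: cap £131,140.00 − YTD £129,550.00 = £1,590.00 subject; 2.84% × £1,590.00 = £45.16
Total withheld: £244.72 + £45.16 = £289.88
Net pay: £2,890.00 − £289.88 = £2,600.12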